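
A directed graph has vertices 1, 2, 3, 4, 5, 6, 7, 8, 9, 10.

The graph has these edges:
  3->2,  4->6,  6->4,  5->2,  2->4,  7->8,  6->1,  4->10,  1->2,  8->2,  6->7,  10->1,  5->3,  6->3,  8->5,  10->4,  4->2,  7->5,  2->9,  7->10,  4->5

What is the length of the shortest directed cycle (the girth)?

2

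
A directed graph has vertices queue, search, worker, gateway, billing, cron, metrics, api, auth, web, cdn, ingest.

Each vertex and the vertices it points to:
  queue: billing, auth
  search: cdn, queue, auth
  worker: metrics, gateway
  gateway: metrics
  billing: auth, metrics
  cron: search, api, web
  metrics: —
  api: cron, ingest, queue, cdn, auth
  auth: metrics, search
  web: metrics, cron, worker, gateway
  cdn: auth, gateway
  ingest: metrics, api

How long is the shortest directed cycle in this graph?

For each vertex v, BFS finds the shortest path from v back to v.
The shortest such closed walk is cron → api → cron, length 2.

2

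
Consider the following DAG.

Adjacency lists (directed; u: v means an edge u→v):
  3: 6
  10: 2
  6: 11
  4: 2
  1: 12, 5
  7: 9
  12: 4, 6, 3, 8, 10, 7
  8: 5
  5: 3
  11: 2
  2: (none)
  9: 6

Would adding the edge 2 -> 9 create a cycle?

Adding 2→9 creates a cycle iff 9 can already reach 2.
Path from 9: 9 → 6 → 11 → 2.
So 9 → … → 2 → 9 is a cycle.

Yes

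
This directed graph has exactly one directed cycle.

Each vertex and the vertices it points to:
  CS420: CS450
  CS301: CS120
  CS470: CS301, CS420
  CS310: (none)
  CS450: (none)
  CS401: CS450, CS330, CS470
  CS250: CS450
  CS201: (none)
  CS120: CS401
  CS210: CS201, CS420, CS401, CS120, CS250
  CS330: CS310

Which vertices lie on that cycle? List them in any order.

CS120, CS301, CS401, CS470

DFS with gray/black marking from CS401:
CS401 gray
  CS450 gray
  CS450 black
  CS330 gray
    CS310 gray
    CS310 black
  CS330 black
  CS470 gray
    CS301 gray
      CS120 gray
        CS120→CS401: CS401 is gray → back edge
Back edge closes the cycle CS401 → CS470 → CS301 → CS120 → CS401; its vertices are {CS120, CS301, CS401, CS470}.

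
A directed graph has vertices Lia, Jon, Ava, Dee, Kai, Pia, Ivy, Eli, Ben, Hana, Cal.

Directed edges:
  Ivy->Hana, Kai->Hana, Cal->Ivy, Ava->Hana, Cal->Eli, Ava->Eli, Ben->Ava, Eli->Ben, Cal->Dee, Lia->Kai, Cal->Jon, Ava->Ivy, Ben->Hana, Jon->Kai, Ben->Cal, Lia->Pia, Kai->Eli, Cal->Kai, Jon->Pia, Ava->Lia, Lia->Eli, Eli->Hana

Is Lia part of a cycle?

Yes

Lia is on a cycle iff Lia can reach itself via ≥1 edge.
Lia → Eli → Ben → Ava → Lia — yes.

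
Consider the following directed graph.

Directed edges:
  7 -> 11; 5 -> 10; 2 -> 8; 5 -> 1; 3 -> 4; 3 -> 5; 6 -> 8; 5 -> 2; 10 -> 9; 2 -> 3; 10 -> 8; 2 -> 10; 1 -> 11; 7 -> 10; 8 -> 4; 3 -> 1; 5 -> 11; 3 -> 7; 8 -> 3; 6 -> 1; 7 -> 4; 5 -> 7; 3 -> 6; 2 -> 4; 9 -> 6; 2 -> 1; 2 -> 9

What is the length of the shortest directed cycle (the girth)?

3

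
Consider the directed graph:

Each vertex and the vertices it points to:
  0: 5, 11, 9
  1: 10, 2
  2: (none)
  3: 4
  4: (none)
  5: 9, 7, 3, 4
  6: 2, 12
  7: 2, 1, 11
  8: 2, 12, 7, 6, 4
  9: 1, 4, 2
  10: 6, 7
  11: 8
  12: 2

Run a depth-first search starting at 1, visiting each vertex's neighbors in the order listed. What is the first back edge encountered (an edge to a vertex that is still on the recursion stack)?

DFS from 1 (visiting each vertex's neighbors in the order listed); mark gray on enter, black on exit:
1 gray
  10 gray
    6 gray
      2 gray
      2 black
      12 gray
        12→2: 2 black — skip
      12 black
    6 black
    7 gray
      7→2: 2 black — skip
      7→1: 1 is gray → back edge
First back edge: 7 → 1.

7->1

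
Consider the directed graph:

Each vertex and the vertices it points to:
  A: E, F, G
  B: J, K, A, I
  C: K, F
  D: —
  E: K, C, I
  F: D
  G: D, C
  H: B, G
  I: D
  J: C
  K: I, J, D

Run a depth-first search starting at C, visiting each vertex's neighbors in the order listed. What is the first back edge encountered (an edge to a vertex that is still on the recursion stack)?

J->C

DFS from C (visiting each vertex's neighbors in the order listed); mark gray on enter, black on exit:
C gray
  K gray
    I gray
      D gray
      D black
    I black
    J gray
      J→C: C is gray → back edge
First back edge: J → C.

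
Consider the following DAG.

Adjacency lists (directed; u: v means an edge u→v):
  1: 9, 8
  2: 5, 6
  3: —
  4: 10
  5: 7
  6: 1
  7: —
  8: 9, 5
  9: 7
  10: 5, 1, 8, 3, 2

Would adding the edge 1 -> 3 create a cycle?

No

Adding 1→3 creates a cycle iff 3 can already reach 1.
Explore from 3: no path reaches 1. The graph stays acyclic.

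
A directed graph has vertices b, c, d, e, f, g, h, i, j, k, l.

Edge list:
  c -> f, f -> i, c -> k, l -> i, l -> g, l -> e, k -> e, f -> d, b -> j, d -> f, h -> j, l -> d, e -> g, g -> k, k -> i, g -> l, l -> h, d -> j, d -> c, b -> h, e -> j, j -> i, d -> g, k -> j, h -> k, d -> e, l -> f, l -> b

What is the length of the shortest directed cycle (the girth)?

2

For each vertex v, BFS finds the shortest path from v back to v.
The shortest such closed walk is l → g → l, length 2.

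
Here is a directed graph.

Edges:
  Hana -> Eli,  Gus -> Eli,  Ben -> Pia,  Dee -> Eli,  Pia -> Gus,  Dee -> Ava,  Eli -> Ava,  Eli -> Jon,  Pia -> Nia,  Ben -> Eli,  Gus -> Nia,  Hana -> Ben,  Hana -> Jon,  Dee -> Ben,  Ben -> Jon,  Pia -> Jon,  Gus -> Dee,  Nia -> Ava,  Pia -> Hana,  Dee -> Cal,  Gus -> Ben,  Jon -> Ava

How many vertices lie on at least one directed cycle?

5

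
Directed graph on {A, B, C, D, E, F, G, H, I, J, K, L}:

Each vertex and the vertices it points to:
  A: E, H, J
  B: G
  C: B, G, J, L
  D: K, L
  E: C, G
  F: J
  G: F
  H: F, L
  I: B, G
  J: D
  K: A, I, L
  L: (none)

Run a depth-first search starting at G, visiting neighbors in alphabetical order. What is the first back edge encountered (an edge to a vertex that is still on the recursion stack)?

DFS from G (visiting neighbors in alphabetical order); mark gray on enter, black on exit:
G gray
  F gray
    J gray
      D gray
        K gray
          A gray
            E gray
              C gray
                B gray
                  B→G: G is gray → back edge
First back edge: B → G.

B->G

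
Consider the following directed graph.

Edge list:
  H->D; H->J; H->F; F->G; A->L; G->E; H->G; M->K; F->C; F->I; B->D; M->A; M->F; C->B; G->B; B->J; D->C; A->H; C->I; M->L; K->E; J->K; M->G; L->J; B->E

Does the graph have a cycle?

DFS with white/gray/black marking, starting from C:
C gray
  I gray
  I black
  B gray
    E gray
    E black
    D gray
      D→C: C is gray → back edge
Back edge found, so a cycle exists: C → B → D → C.

Yes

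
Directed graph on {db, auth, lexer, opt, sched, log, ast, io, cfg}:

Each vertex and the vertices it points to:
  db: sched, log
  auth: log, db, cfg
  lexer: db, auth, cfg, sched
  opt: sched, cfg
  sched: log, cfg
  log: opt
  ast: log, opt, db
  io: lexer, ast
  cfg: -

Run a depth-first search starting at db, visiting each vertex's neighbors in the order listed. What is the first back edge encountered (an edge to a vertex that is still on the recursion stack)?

opt->sched

DFS from db (visiting each vertex's neighbors in the order listed); mark gray on enter, black on exit:
db gray
  sched gray
    log gray
      opt gray
        opt→sched: sched is gray → back edge
First back edge: opt → sched.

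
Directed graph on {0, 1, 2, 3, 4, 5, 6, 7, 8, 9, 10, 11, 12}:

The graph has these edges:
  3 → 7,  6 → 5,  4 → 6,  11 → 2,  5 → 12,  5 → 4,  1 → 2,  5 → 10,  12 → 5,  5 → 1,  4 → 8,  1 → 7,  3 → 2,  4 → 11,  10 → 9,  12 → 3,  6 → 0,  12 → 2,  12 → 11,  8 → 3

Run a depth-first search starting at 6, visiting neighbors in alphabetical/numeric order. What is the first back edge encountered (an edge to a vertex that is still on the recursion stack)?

4->6

DFS from 6 (visiting neighbors in alphabetical/numeric order); mark gray on enter, black on exit:
6 gray
  0 gray
  0 black
  5 gray
    1 gray
      2 gray
      2 black
      7 gray
      7 black
    1 black
    4 gray
      4→6: 6 is gray → back edge
First back edge: 4 → 6.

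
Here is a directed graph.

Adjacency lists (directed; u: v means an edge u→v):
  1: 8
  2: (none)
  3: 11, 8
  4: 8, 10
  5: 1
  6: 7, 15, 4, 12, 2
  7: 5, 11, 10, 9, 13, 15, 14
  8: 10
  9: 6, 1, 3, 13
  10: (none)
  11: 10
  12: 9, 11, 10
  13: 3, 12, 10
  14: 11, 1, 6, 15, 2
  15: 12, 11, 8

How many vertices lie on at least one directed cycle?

7

A vertex is on a directed cycle iff it belongs to a strongly connected component of size ≥ 2 (or has a self-loop).
The vertices on cycles are {6, 7, 9, 12, 13, 14, 15} — 7 in total.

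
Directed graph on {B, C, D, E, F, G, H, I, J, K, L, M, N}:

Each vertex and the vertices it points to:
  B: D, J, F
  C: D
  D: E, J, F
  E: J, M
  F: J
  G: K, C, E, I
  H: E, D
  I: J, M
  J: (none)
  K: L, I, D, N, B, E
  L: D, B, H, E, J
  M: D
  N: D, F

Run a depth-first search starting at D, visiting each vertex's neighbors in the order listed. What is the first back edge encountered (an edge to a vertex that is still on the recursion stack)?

DFS from D (visiting each vertex's neighbors in the order listed); mark gray on enter, black on exit:
D gray
  E gray
    J gray
    J black
    M gray
      M→D: D is gray → back edge
First back edge: M → D.

M->D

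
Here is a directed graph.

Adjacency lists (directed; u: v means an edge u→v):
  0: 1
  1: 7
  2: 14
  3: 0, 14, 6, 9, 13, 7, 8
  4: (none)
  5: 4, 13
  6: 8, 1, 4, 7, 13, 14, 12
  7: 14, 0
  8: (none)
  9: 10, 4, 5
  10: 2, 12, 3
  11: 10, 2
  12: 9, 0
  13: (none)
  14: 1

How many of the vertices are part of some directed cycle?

A vertex is on a directed cycle iff it belongs to a strongly connected component of size ≥ 2 (or has a self-loop).
The vertices on cycles are {0, 1, 3, 6, 7, 9, 10, 12, 14} — 9 in total.

9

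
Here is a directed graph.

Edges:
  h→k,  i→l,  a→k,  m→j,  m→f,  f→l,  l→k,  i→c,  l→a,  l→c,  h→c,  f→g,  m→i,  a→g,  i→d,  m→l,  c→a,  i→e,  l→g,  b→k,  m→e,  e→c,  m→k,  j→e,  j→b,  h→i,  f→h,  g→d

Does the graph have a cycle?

DFS with white/gray/black marking, starting from m:
m gray
  k gray
  k black
  i gray
    c gray
      a gray
        a→k: k black — skip
        g gray
          d gray
          d black
        g black
      a black
    c black
    i→d: d black — skip
    e gray
      e→c: c black — skip
    e black
    l gray
      l→g: g black — skip
      l→k: k black — skip
      l→c: c black — skip
      l→a: a black — skip
    l black
  i black
  m→e: e black — skip
  f gray
    f→l: l black — skip
    f→g: g black — skip
    h gray
      h→i: i black — skip
      h→k: k black — skip
      h→c: c black — skip
    h black
  f black
  j gray
    b gray
      b→k: k black — skip
    b black
    j→e: e black — skip
  j black
  m→l: l black — skip
m black
Every edge goes to a white or black vertex — no back edge, so the graph is acyclic.

No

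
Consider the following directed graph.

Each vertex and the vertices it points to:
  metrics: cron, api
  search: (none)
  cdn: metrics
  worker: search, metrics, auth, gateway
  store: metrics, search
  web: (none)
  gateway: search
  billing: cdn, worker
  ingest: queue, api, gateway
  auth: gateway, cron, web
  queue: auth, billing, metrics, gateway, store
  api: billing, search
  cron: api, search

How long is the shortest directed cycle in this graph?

4

For each vertex v, BFS finds the shortest path from v back to v.
The shortest such closed walk is billing → cdn → metrics → api → billing, length 4.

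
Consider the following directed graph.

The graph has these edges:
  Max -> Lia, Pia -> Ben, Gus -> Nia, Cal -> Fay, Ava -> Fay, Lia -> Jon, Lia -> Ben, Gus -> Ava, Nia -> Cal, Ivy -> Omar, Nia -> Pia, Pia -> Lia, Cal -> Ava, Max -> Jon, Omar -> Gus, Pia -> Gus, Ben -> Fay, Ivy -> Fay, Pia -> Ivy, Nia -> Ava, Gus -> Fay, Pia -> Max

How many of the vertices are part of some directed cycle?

A vertex is on a directed cycle iff it belongs to a strongly connected component of size ≥ 2 (or has a self-loop).
The vertices on cycles are {Gus, Ivy, Nia, Pia, Omar} — 5 in total.

5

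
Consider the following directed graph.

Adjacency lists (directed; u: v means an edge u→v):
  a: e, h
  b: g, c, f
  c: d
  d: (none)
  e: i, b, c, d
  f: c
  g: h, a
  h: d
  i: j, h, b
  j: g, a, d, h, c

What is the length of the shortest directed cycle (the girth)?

For each vertex v, BFS finds the shortest path from v back to v.
The shortest such closed walk is a → e → i → j → a, length 4.

4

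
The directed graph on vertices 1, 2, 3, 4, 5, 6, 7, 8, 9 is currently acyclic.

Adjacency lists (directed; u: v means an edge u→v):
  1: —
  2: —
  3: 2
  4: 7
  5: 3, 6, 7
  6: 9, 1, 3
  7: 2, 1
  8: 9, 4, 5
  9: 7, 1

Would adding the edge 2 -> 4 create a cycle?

Yes

Adding 2→4 creates a cycle iff 4 can already reach 2.
Path from 4: 4 → 7 → 2.
So 4 → … → 2 → 4 is a cycle.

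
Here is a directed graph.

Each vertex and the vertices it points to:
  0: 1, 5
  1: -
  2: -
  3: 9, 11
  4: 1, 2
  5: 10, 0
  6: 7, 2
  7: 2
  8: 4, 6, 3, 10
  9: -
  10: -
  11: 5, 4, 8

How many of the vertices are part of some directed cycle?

A vertex is on a directed cycle iff it belongs to a strongly connected component of size ≥ 2 (or has a self-loop).
The vertices on cycles are {0, 3, 5, 8, 11} — 5 in total.

5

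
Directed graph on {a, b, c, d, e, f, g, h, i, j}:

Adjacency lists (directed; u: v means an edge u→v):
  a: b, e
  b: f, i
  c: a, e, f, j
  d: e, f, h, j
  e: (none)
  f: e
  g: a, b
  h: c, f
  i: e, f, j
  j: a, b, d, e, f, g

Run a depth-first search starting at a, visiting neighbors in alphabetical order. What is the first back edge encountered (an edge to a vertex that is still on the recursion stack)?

j→a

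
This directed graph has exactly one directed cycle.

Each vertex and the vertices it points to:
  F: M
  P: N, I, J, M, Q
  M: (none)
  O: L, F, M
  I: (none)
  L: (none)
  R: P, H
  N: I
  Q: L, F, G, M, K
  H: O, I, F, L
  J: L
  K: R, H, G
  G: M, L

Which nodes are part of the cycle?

DFS with gray/black marking from K:
K gray
  R gray
    P gray
      N gray
        I gray
        I black
      N black
      P→I: I black — skip
      J gray
        L gray
        L black
      J black
      M gray
      M black
      Q gray
        Q→L: L black — skip
        F gray
          F→M: M black — skip
        F black
        G gray
          G→M: M black — skip
          G→L: L black — skip
        G black
        Q→M: M black — skip
        Q→K: K is gray → back edge
Back edge closes the cycle K → R → P → Q → K; its vertices are {K, P, Q, R}.

K, P, Q, R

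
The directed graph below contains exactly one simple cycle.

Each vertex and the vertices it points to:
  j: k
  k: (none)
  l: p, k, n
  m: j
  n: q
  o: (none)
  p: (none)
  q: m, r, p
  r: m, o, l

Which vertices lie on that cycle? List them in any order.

l, n, q, r

DFS with gray/black marking from n:
n gray
  q gray
    m gray
      j gray
        k gray
        k black
      j black
    m black
    r gray
      r→m: m black — skip
      o gray
      o black
      l gray
        p gray
        p black
        l→k: k black — skip
        l→n: n is gray → back edge
Back edge closes the cycle n → q → r → l → n; its vertices are {l, n, q, r}.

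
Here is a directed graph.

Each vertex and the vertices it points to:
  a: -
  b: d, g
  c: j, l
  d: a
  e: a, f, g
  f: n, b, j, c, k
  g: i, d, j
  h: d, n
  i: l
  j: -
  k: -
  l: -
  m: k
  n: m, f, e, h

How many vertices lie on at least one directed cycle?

4

A vertex is on a directed cycle iff it belongs to a strongly connected component of size ≥ 2 (or has a self-loop).
The vertices on cycles are {e, f, h, n} — 4 in total.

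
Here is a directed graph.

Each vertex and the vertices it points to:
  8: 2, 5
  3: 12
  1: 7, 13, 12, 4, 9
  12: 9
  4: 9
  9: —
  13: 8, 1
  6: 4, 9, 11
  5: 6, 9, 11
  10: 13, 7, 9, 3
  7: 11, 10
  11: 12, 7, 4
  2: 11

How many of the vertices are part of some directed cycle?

9

A vertex is on a directed cycle iff it belongs to a strongly connected component of size ≥ 2 (or has a self-loop).
The vertices on cycles are {1, 2, 5, 6, 7, 8, 10, 11, 13} — 9 in total.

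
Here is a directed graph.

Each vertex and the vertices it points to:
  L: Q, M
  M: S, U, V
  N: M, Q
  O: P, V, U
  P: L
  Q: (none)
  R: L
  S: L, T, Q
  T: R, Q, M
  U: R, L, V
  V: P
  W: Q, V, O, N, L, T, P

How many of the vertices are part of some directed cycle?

8

A vertex is on a directed cycle iff it belongs to a strongly connected component of size ≥ 2 (or has a self-loop).
The vertices on cycles are {L, M, P, R, S, T, U, V} — 8 in total.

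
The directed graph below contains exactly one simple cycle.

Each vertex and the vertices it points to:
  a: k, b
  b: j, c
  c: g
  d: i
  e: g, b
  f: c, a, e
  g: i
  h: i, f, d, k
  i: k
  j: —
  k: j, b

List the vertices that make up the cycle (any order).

DFS with gray/black marking from i:
i gray
  k gray
    j gray
    j black
    b gray
      b→j: j black — skip
      c gray
        g gray
          g→i: i is gray → back edge
Back edge closes the cycle i → k → b → c → g → i; its vertices are {b, c, g, i, k}.

b, c, g, i, k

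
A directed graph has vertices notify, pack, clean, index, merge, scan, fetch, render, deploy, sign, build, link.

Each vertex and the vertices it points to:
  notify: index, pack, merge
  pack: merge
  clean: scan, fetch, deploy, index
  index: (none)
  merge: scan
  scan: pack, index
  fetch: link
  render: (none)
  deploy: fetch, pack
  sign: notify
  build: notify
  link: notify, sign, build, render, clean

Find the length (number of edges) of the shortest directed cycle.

For each vertex v, BFS finds the shortest path from v back to v.
The shortest such closed walk is fetch → link → clean → fetch, length 3.

3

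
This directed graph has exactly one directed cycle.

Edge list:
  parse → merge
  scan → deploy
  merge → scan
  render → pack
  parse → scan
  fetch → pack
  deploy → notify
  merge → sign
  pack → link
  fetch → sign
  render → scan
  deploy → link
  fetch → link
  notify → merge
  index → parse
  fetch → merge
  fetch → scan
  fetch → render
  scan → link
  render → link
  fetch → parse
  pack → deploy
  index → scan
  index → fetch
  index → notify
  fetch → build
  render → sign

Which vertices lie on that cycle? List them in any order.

DFS with gray/black marking from notify:
notify gray
  merge gray
    scan gray
      link gray
      link black
      deploy gray
        deploy→notify: notify is gray → back edge
Back edge closes the cycle notify → merge → scan → deploy → notify; its vertices are {scan, merge, deploy, notify}.

scan, merge, deploy, notify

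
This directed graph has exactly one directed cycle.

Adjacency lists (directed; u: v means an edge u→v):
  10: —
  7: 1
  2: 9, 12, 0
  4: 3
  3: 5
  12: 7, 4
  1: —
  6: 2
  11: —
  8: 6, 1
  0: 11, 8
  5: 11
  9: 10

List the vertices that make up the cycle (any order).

DFS with gray/black marking from 6:
6 gray
  2 gray
    9 gray
      10 gray
      10 black
    9 black
    12 gray
      7 gray
        1 gray
        1 black
      7 black
      4 gray
        3 gray
          5 gray
            11 gray
            11 black
          5 black
        3 black
      4 black
    12 black
    0 gray
      0→11: 11 black — skip
      8 gray
        8→6: 6 is gray → back edge
Back edge closes the cycle 6 → 2 → 0 → 8 → 6; its vertices are {0, 2, 6, 8}.

0, 2, 6, 8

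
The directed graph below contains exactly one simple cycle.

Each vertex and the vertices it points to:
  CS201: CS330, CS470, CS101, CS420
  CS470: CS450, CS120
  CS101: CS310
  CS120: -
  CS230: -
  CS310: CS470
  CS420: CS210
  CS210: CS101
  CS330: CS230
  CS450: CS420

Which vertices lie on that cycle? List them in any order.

CS101, CS210, CS310, CS420, CS450, CS470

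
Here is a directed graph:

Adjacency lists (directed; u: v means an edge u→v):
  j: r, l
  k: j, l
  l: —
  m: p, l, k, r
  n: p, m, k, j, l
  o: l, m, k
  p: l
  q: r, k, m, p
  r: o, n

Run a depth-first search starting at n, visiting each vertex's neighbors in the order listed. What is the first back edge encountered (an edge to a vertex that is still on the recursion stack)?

DFS from n (visiting each vertex's neighbors in the order listed); mark gray on enter, black on exit:
n gray
  p gray
    l gray
    l black
  p black
  m gray
    m→p: p black — skip
    m→l: l black — skip
    k gray
      j gray
        r gray
          o gray
            o→l: l black — skip
            o→m: m is gray → back edge
First back edge: o → m.

o→m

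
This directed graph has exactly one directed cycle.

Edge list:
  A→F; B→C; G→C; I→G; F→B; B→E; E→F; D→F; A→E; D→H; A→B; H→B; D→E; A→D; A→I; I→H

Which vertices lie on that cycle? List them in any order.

DFS with gray/black marking from B:
B gray
  E gray
    F gray
      F→B: B is gray → back edge
Back edge closes the cycle B → E → F → B; its vertices are {B, E, F}.

B, E, F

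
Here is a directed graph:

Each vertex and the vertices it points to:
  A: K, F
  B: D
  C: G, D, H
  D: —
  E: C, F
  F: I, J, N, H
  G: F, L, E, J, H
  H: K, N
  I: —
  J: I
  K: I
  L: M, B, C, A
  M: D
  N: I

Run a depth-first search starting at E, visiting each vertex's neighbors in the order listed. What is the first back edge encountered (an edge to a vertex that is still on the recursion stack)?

DFS from E (visiting each vertex's neighbors in the order listed); mark gray on enter, black on exit:
E gray
  C gray
    G gray
      F gray
        I gray
        I black
        J gray
          J→I: I black — skip
        J black
        N gray
          N→I: I black — skip
        N black
        H gray
          K gray
            K→I: I black — skip
          K black
          H→N: N black — skip
        H black
      F black
      L gray
        M gray
          D gray
          D black
        M black
        B gray
          B→D: D black — skip
        B black
        L→C: C is gray → back edge
First back edge: L → C.

L→C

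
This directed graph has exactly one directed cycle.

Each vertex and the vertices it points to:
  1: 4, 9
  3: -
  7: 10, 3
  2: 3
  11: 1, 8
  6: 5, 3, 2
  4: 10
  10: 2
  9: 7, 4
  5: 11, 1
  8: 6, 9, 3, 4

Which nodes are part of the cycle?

DFS with gray/black marking from 6:
6 gray
  5 gray
    11 gray
      1 gray
        4 gray
          10 gray
            2 gray
              3 gray
              3 black
            2 black
          10 black
        4 black
        9 gray
          7 gray
            7→10: 10 black — skip
            7→3: 3 black — skip
          7 black
          9→4: 4 black — skip
        9 black
      1 black
      8 gray
        8→6: 6 is gray → back edge
Back edge closes the cycle 6 → 5 → 11 → 8 → 6; its vertices are {5, 6, 8, 11}.

5, 6, 8, 11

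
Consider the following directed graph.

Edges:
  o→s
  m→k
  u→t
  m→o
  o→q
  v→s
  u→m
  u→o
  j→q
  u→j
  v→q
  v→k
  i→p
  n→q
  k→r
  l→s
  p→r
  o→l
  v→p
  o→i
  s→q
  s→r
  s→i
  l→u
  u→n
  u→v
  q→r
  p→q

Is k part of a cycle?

k lies on a cycle iff there is a path from k back to itself.
Exploring from k, it never reaches itself; equivalently, its strongly connected component is a singleton.

No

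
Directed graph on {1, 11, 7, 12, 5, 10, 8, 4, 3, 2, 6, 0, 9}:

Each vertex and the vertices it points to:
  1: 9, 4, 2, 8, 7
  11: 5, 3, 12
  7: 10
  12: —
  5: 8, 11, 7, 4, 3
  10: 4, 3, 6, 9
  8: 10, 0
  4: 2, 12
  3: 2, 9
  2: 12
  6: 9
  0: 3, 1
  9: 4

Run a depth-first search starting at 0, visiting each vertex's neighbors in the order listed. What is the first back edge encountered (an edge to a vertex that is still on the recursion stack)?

DFS from 0 (visiting each vertex's neighbors in the order listed); mark gray on enter, black on exit:
0 gray
  3 gray
    2 gray
      12 gray
      12 black
    2 black
    9 gray
      4 gray
        4→2: 2 black — skip
        4→12: 12 black — skip
      4 black
    9 black
  3 black
  1 gray
    1→9: 9 black — skip
    1→4: 4 black — skip
    1→2: 2 black — skip
    8 gray
      10 gray
        10→4: 4 black — skip
        10→3: 3 black — skip
        6 gray
          6→9: 9 black — skip
        6 black
        10→9: 9 black — skip
      10 black
      8→0: 0 is gray → back edge
First back edge: 8 → 0.

8→0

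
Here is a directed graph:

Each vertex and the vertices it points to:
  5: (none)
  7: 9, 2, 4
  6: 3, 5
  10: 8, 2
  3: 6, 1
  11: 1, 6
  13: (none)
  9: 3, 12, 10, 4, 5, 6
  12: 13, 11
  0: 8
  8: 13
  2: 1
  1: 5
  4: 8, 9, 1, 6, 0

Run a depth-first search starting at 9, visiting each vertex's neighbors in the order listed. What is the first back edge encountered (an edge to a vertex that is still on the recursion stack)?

6→3

DFS from 9 (visiting each vertex's neighbors in the order listed); mark gray on enter, black on exit:
9 gray
  3 gray
    6 gray
      6→3: 3 is gray → back edge
First back edge: 6 → 3.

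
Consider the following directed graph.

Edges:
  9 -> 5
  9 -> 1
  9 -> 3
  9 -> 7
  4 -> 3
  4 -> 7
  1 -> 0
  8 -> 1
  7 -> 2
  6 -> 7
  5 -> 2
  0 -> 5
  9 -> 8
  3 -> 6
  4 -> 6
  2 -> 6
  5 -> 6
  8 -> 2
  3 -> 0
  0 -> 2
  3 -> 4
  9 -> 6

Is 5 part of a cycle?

No

5 lies on a cycle iff there is a path from 5 back to itself.
Exploring from 5, it never reaches itself; equivalently, its strongly connected component is a singleton.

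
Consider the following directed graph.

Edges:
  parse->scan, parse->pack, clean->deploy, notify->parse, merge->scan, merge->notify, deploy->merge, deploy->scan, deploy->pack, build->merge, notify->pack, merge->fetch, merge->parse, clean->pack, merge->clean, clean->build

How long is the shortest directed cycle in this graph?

3

For each vertex v, BFS finds the shortest path from v back to v.
The shortest such closed walk is merge → clean → deploy → merge, length 3.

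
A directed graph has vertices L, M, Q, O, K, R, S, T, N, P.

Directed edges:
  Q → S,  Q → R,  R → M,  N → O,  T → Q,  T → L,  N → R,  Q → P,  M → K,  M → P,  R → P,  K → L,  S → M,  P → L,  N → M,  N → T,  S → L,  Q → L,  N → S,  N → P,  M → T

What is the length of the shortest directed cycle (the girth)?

For each vertex v, BFS finds the shortest path from v back to v.
The shortest such closed walk is S → M → T → Q → S, length 4.

4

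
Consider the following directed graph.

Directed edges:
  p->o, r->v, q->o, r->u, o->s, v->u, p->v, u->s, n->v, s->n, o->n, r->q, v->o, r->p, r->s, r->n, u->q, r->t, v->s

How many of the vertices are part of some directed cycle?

A vertex is on a directed cycle iff it belongs to a strongly connected component of size ≥ 2 (or has a self-loop).
The vertices on cycles are {n, o, q, s, u, v} — 6 in total.

6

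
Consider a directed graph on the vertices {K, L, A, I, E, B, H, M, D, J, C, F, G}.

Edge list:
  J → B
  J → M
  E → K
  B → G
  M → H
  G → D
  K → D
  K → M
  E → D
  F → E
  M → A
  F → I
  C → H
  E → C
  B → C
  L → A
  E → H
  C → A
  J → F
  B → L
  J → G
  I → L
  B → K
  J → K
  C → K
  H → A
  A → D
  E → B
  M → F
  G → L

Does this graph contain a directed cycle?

Yes

DFS with white/gray/black marking, starting from C:
C gray
  H gray
    A gray
      D gray
      D black
    A black
  H black
  C→A: A black — skip
  K gray
    M gray
      M→A: A black — skip
      F gray
        E gray
          E→H: H black — skip
          E→C: C is gray → back edge
Back edge found, so a cycle exists: C → K → M → F → E → C.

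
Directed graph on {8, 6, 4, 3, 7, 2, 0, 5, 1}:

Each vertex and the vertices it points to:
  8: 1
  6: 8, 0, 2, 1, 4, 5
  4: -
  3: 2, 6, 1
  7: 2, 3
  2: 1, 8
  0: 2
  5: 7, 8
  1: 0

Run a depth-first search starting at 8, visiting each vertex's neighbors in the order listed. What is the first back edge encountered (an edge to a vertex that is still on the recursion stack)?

2→1

DFS from 8 (visiting each vertex's neighbors in the order listed); mark gray on enter, black on exit:
8 gray
  1 gray
    0 gray
      2 gray
        2→1: 1 is gray → back edge
First back edge: 2 → 1.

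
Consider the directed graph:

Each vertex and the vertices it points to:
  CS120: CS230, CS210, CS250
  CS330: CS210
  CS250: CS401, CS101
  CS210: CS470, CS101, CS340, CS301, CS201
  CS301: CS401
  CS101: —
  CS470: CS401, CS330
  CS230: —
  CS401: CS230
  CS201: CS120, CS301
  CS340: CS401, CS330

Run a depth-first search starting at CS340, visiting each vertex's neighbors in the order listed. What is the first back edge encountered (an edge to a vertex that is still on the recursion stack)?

CS470->CS330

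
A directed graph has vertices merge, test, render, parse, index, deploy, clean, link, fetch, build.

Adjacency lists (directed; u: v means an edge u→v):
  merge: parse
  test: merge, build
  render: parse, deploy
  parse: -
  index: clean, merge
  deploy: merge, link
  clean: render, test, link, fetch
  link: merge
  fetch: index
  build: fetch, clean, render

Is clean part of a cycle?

clean is on a cycle iff clean can reach itself via ≥1 edge.
clean → test → build → clean — yes.

Yes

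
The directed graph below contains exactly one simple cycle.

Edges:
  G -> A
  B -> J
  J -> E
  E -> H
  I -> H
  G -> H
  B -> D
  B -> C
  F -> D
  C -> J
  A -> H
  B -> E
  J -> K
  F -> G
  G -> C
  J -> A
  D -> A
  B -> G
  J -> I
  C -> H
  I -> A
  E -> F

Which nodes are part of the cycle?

DFS with gray/black marking from J:
J gray
  E gray
    F gray
      D gray
        A gray
          H gray
          H black
        A black
      D black
      G gray
        G→A: A black — skip
        C gray
          C→H: H black — skip
          C→J: J is gray → back edge
Back edge closes the cycle J → E → F → G → C → J; its vertices are {C, E, F, G, J}.

C, E, F, G, J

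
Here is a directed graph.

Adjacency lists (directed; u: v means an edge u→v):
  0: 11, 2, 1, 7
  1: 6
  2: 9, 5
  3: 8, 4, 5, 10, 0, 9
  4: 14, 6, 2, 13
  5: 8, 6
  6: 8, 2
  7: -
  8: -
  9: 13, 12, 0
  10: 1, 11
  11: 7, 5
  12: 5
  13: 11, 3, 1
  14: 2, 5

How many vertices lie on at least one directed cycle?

13

A vertex is on a directed cycle iff it belongs to a strongly connected component of size ≥ 2 (or has a self-loop).
The vertices on cycles are {0, 1, 2, 3, 4, 5, 6, 9, 10, 11, 12, 13, 14} — 13 in total.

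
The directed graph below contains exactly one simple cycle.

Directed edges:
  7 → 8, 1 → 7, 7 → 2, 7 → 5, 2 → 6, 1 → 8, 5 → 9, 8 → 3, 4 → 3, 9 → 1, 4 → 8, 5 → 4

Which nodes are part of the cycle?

1, 5, 7, 9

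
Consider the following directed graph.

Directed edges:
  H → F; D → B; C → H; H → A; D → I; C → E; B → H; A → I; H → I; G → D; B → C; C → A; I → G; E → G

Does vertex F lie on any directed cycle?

F lies on a cycle iff there is a path from F back to itself.
Exploring from F, it never reaches itself; equivalently, its strongly connected component is a singleton.

No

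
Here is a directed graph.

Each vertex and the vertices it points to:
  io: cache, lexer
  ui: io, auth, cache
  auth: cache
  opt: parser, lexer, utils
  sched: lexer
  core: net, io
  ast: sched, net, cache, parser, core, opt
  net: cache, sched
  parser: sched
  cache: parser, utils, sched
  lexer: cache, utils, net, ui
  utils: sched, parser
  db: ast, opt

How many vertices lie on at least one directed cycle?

9

A vertex is on a directed cycle iff it belongs to a strongly connected component of size ≥ 2 (or has a self-loop).
The vertices on cycles are {io, ui, net, auth, cache, lexer, sched, utils, parser} — 9 in total.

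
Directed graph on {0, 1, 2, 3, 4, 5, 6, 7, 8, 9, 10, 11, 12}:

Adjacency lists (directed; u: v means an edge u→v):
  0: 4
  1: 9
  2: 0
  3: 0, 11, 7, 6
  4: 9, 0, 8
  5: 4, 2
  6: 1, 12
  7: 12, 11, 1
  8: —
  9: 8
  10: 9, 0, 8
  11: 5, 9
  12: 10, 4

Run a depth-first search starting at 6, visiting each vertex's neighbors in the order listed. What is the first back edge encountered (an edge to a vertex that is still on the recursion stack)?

DFS from 6 (visiting each vertex's neighbors in the order listed); mark gray on enter, black on exit:
6 gray
  1 gray
    9 gray
      8 gray
      8 black
    9 black
  1 black
  12 gray
    10 gray
      10→9: 9 black — skip
      0 gray
        4 gray
          4→9: 9 black — skip
          4→0: 0 is gray → back edge
First back edge: 4 → 0.

4→0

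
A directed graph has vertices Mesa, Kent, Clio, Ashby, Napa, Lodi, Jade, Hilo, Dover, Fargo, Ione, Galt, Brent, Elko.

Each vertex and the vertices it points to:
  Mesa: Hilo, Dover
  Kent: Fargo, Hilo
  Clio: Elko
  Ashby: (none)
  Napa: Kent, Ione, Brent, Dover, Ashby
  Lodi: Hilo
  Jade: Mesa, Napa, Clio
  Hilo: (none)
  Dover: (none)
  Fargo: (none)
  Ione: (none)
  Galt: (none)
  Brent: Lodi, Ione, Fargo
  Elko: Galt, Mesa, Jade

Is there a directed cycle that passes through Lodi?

No

Lodi lies on a cycle iff there is a path from Lodi back to itself.
Exploring from Lodi, it never reaches itself; equivalently, its strongly connected component is a singleton.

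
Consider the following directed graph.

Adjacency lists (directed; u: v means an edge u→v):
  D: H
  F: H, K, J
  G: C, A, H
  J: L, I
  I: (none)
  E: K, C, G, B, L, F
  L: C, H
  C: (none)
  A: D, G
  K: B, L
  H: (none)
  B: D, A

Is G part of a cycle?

Yes

G is on a cycle iff G can reach itself via ≥1 edge.
G → A → G — yes.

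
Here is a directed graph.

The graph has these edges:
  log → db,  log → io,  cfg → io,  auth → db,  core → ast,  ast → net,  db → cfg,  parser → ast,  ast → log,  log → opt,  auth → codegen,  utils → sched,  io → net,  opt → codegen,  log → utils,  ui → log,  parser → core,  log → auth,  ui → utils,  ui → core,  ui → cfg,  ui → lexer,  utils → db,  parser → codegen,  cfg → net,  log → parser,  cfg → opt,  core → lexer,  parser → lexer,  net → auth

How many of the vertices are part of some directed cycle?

9

A vertex is on a directed cycle iff it belongs to a strongly connected component of size ≥ 2 (or has a self-loop).
The vertices on cycles are {db, io, ast, cfg, log, net, auth, core, parser} — 9 in total.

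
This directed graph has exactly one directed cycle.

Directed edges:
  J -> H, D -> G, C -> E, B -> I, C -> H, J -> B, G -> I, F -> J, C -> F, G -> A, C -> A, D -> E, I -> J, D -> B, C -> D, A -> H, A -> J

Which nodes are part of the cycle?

B, I, J

DFS with gray/black marking from B:
B gray
  I gray
    J gray
      J→B: B is gray → back edge
Back edge closes the cycle B → I → J → B; its vertices are {B, I, J}.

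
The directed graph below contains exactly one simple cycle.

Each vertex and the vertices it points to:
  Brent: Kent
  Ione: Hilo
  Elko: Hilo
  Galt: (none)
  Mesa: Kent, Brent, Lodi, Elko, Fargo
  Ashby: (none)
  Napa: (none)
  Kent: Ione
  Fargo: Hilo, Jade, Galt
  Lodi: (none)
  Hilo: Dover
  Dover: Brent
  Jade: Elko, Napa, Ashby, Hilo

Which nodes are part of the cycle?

DFS with gray/black marking from Kent:
Kent gray
  Ione gray
    Hilo gray
      Dover gray
        Brent gray
          Brent→Kent: Kent is gray → back edge
Back edge closes the cycle Kent → Ione → Hilo → Dover → Brent → Kent; its vertices are {Hilo, Ione, Kent, Brent, Dover}.

Hilo, Ione, Kent, Brent, Dover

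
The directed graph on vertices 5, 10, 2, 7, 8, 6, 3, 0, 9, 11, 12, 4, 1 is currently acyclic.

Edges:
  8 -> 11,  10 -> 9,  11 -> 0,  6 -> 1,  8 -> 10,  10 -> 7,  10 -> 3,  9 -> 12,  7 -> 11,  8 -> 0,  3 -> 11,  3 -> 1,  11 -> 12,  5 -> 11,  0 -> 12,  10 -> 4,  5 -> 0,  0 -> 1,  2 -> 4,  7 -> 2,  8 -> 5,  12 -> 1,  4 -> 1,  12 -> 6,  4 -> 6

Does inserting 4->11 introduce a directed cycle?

No

Adding 4→11 creates a cycle iff 11 can already reach 4.
Explore from 11: no path reaches 4. The graph stays acyclic.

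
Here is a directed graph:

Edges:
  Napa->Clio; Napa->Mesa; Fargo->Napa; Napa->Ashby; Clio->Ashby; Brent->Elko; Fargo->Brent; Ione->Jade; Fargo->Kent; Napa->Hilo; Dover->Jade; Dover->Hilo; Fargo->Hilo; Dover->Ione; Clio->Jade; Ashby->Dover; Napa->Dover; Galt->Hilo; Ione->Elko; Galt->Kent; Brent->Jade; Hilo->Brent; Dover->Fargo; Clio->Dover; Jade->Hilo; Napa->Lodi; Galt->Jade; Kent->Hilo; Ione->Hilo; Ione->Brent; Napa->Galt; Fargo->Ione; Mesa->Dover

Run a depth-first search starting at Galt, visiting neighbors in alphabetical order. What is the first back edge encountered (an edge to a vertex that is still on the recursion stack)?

Jade->Hilo

DFS from Galt (visiting neighbors in alphabetical order); mark gray on enter, black on exit:
Galt gray
  Hilo gray
    Brent gray
      Elko gray
      Elko black
      Jade gray
        Jade→Hilo: Hilo is gray → back edge
First back edge: Jade → Hilo.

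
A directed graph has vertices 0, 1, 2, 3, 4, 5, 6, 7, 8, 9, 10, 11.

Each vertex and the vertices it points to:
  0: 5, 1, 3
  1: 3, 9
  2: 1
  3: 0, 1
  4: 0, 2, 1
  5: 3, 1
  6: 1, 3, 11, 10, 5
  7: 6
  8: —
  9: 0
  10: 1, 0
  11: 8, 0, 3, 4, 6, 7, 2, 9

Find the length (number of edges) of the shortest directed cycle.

For each vertex v, BFS finds the shortest path from v back to v.
The shortest such closed walk is 11 → 6 → 11, length 2.

2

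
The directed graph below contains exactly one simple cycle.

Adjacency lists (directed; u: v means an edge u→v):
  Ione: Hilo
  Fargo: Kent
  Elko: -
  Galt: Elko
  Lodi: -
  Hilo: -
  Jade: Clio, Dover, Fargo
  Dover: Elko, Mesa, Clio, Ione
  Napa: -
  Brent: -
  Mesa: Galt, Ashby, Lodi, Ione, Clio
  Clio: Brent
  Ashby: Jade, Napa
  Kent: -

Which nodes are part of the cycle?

Jade, Mesa, Ashby, Dover

DFS with gray/black marking from Dover:
Dover gray
  Elko gray
  Elko black
  Mesa gray
    Galt gray
      Galt→Elko: Elko black — skip
    Galt black
    Ashby gray
      Jade gray
        Clio gray
          Brent gray
          Brent black
        Clio black
        Jade→Dover: Dover is gray → back edge
Back edge closes the cycle Dover → Mesa → Ashby → Jade → Dover; its vertices are {Jade, Mesa, Ashby, Dover}.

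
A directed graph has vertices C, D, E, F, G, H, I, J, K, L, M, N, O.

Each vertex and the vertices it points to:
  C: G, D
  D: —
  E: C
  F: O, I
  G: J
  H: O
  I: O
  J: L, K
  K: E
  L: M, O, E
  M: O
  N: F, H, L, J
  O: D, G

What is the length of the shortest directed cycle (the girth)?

For each vertex v, BFS finds the shortest path from v back to v.
The shortest such closed walk is J → L → O → G → J, length 4.

4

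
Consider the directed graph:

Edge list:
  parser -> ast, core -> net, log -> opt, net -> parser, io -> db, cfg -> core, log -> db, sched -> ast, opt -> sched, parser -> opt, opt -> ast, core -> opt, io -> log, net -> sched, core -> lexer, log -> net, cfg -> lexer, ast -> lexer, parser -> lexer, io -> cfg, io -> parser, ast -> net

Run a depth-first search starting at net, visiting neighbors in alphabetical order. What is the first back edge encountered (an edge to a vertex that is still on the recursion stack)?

ast→net

DFS from net (visiting neighbors in alphabetical order); mark gray on enter, black on exit:
net gray
  parser gray
    ast gray
      lexer gray
      lexer black
      ast→net: net is gray → back edge
First back edge: ast → net.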